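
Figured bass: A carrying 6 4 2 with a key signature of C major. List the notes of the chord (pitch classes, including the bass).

A, B, D, F

A second above A in this key is B.
A fourth above A in this key is D.
A sixth above A in this key is F.
Together with the bass A, this spells B half-diminished seventh in third inversion.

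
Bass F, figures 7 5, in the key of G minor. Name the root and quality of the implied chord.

The figures 7 5 indicate a seventh chord in root position.
In root position the bass is the root, so the root is F.
The chord tones are F, A, C, Eb, giving F dominant seventh.

F dominant seventh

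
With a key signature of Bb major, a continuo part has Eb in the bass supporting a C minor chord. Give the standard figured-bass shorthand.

Eb is the third of C minor, so the chord is in first inversion.
A triad in first inversion is figured 6/3, conventionally abbreviated 6.

6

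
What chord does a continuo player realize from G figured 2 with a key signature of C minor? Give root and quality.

Ab major seventh

The figures 2 indicate a seventh chord in third inversion.
In third inversion the root lies a second above the bass: a second above G in C minor is Ab.
The chord tones are G, Ab, C, Eb, giving Ab major seventh.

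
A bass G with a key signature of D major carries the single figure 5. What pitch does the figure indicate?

Counting 4 letter steps above G lands on D; in D major, that letter is D.

D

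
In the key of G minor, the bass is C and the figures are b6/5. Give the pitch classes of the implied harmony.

The written figures b6/5 are shorthand for 6/5/3: the 3 is implied.
A third above C in this key is Eb.
A fifth above C in this key is G.
A sixth above C in this key is A, lowered to Ab by the flat.
Together with the bass C, this spells Ab major seventh in first inversion.

C, Eb, G, Ab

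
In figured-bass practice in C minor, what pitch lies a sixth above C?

Counting 5 letter steps above C lands on A; in C minor, that letter is Ab.

Ab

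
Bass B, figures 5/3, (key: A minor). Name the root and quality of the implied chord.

B diminished

The figures 5/3 indicate a triad in root position.
In root position the bass is the root, so the root is B.
The chord tones are B, D, F, giving B diminished.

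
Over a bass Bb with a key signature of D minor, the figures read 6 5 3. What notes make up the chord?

Bb, D, F, G

A third above Bb in this key is D.
A fifth above Bb in this key is F.
A sixth above Bb in this key is G.
Together with the bass Bb, this spells G minor seventh in first inversion.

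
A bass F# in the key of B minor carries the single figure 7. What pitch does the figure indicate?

E

Counting 6 letter steps above F# lands on E; in B minor, that letter is E.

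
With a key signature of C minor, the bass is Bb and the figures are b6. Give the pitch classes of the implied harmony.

Bb, D, Gb

The written figures b6 are shorthand for 6/3: the 3 is implied.
A third above Bb in this key is D.
A sixth above Bb in this key is G, lowered to Gb by the flat.
Together with the bass Bb, this spells Gb augmented in first inversion.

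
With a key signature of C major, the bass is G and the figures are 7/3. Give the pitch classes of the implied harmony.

G, B, D, F

The written figures 7/3 are shorthand for 7/5/3: the 5 is implied.
A third above G in this key is B.
A fifth above G in this key is D.
A seventh above G in this key is F.
Together with the bass G, this spells G dominant seventh in root position.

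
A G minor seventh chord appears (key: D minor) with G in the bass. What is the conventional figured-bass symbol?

G is the root of G minor seventh, so the chord is in root position.
A seventh chord in root position is figured 7/5/3, conventionally abbreviated 7.

7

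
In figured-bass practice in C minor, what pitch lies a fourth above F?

Bb

Counting 3 letter steps above F lands on B; in C minor, that letter is Bb.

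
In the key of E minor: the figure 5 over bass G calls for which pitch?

Counting 4 letter steps above G lands on D; in E minor, that letter is D.

D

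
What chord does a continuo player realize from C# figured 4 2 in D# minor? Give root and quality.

D# minor seventh

The figures 4 2 indicate a seventh chord in third inversion.
In third inversion the root lies a second above the bass: a second above C# in D# minor is D#.
The chord tones are C#, D#, F#, A#, giving D# minor seventh.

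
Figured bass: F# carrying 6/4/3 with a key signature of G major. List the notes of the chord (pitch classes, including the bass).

F#, A, B, D

A third above F# in this key is A.
A fourth above F# in this key is B.
A sixth above F# in this key is D.
Together with the bass F#, this spells B minor seventh in second inversion.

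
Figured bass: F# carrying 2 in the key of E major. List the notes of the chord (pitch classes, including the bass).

The written figures 2 are shorthand for 6/4/2: the 6/4 are implied.
A second above F# in this key is G#.
A fourth above F# in this key is B.
A sixth above F# in this key is D#.
Together with the bass F#, this spells G# minor seventh in third inversion.

F#, G#, B, D#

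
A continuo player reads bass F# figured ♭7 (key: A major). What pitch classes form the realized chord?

F#, A, C#, Eb

The written figures ♭7 are shorthand for 7/5/3: the 5/3 are implied.
A third above F# in this key is A.
A fifth above F# in this key is C#.
A seventh above F# in this key is E, lowered to Eb by the flat.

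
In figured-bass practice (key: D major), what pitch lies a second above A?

Counting 1 letter step above A lands on B; in D major, that letter is B.

B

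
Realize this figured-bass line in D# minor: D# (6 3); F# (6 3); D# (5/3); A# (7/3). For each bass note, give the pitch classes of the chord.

D#, F#, B | F#, A#, D# | D#, F#, A# | A#, C#, E#, G#

D# (6/3): D#, F#, B.
F# (6/3): F#, A#, D#.
D# (5/3): D#, F#, A#.
A# (7/5/3): A#, C#, E#, G#.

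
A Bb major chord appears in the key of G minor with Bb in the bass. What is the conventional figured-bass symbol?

no figures

Bb is the root of Bb major, so the chord is in root position.
A triad in root position is figured 5/3, conventionally abbreviated (no figures — root-position triad).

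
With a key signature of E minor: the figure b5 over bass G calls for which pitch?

Db

Counting 4 letter steps above G lands on D; in E minor, that letter is D.
The b5 figure lowers it a semitone, giving Db.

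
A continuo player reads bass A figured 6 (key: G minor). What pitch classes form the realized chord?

The written figures 6 are shorthand for 6/3: the 3 is implied.
A third above A in this key is C.
A sixth above A in this key is F.
Together with the bass A, this spells F major in first inversion.

A, C, F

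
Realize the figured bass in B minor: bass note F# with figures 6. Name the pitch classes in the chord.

The written figures 6 are shorthand for 6/3: the 3 is implied.
A third above F# in this key is A.
A sixth above F# in this key is D.
Together with the bass F#, this spells D major in first inversion.

F#, A, D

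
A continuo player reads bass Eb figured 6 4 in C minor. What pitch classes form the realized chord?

A fourth above Eb in this key is Ab.
A sixth above Eb in this key is C.
Together with the bass Eb, this spells Ab major in second inversion.

Eb, Ab, C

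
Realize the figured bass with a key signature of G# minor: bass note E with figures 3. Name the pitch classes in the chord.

E, G#, B

The written figures 3 are shorthand for 5/3: the 5 is implied.
A third above E in this key is G#.
A fifth above E in this key is B.
Together with the bass E, this spells E major in root position.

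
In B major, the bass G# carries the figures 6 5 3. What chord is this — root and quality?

E major seventh

The figures 6 5 3 indicate a seventh chord in first inversion.
In first inversion the root lies a sixth above the bass: a sixth above G# in B major is E.
The chord tones are G#, B, D#, E, giving E major seventh.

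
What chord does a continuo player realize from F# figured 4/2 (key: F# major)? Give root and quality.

G# minor seventh

The figures 4/2 indicate a seventh chord in third inversion.
In third inversion the root lies a second above the bass: a second above F# in F# major is G#.
The chord tones are F#, G#, B, D#, giving G# minor seventh.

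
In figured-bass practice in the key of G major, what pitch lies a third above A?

Counting 2 letter steps above A lands on C; in G major, that letter is C.

C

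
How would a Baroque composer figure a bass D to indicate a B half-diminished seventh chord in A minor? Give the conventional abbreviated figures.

D is the third of B half-diminished seventh, so the chord is in first inversion.
A seventh chord in first inversion is figured 6/5/3, conventionally abbreviated 6/5.

6/5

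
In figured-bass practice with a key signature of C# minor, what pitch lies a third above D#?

F#

Counting 2 letter steps above D# lands on F; in C# minor, that letter is F#.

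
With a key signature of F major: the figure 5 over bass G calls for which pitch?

D

Counting 4 letter steps above G lands on D; in F major, that letter is D.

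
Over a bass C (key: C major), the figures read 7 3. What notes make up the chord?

The written figures 7 3 are shorthand for 7/5/3: the 5 is implied.
A third above C in this key is E.
A fifth above C in this key is G.
A seventh above C in this key is B.
Together with the bass C, this spells C major seventh in root position.

C, E, G, B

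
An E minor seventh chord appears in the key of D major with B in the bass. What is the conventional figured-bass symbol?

4/3

B is the fifth of E minor seventh, so the chord is in second inversion.
A seventh chord in second inversion is figured 6/4/3, conventionally abbreviated 4/3.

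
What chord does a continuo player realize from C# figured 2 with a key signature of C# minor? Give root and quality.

The figures 2 indicate a seventh chord in third inversion.
In third inversion the root lies a second above the bass: a second above C# in C# minor is D#.
The chord tones are C#, D#, F#, A, giving D# half-diminished seventh.

D# half-diminished seventh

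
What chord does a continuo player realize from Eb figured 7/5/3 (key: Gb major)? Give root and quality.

Eb minor seventh

The figures 7/5/3 indicate a seventh chord in root position.
In root position the bass is the root, so the root is Eb.
The chord tones are Eb, Gb, Bb, Db, giving Eb minor seventh.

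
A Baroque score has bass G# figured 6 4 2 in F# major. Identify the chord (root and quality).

A# minor seventh

The figures 6 4 2 indicate a seventh chord in third inversion.
In third inversion the root lies a second above the bass: a second above G# in F# major is A#.
The chord tones are G#, A#, C#, E#, giving A# minor seventh.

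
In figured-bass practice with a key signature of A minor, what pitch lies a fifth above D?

A

Counting 4 letter steps above D lands on A; in A minor, that letter is A.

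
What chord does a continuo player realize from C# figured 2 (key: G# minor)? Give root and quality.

D# minor seventh

The figures 2 indicate a seventh chord in third inversion.
In third inversion the root lies a second above the bass: a second above C# in G# minor is D#.
The chord tones are C#, D#, F#, A#, giving D# minor seventh.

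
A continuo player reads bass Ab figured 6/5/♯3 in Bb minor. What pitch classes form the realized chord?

A third above Ab in this key is C, raised to C# by the sharp.
A fifth above Ab in this key is Eb.
A sixth above Ab in this key is F.

Ab, C#, Eb, F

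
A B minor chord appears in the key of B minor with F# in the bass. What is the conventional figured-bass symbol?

F# is the fifth of B minor, so the chord is in second inversion.
A triad in second inversion is figured 6/4, conventionally abbreviated 6/4.

6/4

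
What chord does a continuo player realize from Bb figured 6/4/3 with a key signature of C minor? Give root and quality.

The figures 6/4/3 indicate a seventh chord in second inversion.
In second inversion the root lies a fourth above the bass: a fourth above Bb in C minor is Eb.
The chord tones are Bb, D, Eb, G, giving Eb major seventh.

Eb major seventh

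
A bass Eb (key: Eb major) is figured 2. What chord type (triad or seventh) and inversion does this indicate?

2 is shorthand for 6/4/2.
Intervals of 6/4/2 above the bass form a seventh chord; the bass is the seventh, so this is third inversion.

seventh chord, third inversion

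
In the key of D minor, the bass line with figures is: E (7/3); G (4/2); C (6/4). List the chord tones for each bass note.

E (7/5/3): E, G, Bb, D.
G (6/4/2): G, A, C, E.
C (6/4): C, F, A.

E, G, Bb, D | G, A, C, E | C, F, A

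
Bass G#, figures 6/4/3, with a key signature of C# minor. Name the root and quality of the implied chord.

The figures 6/4/3 indicate a seventh chord in second inversion.
In second inversion the root lies a fourth above the bass: a fourth above G# in C# minor is C#.
The chord tones are G#, B, C#, E, giving C# minor seventh.

C# minor seventh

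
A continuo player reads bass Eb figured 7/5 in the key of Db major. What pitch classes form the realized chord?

The written figures 7/5 are shorthand for 7/5/3: the 3 is implied.
A third above Eb in this key is Gb.
A fifth above Eb in this key is Bb.
A seventh above Eb in this key is Db.
Together with the bass Eb, this spells Eb minor seventh in root position.

Eb, Gb, Bb, Db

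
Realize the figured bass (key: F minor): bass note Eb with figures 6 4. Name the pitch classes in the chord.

A fourth above Eb in this key is Ab.
A sixth above Eb in this key is C.
Together with the bass Eb, this spells Ab major in second inversion.

Eb, Ab, C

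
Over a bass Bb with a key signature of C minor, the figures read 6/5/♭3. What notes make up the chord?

A third above Bb in this key is D, lowered to Db by the flat.
A fifth above Bb in this key is F.
A sixth above Bb in this key is G.
Together with the bass Bb, this spells G half-diminished seventh in first inversion.

Bb, Db, F, G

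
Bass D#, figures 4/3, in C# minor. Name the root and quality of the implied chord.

The figures 4/3 indicate a seventh chord in second inversion.
In second inversion the root lies a fourth above the bass: a fourth above D# in C# minor is G#.
The chord tones are D#, F#, G#, B, giving G# minor seventh.

G# minor seventh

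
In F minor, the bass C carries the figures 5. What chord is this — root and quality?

The figures 5 indicate a triad in root position.
In root position the bass is the root, so the root is C.
The chord tones are C, Eb, G, giving C minor.

C minor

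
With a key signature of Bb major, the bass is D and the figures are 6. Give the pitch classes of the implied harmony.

The written figures 6 are shorthand for 6/3: the 3 is implied.
A third above D in this key is F.
A sixth above D in this key is Bb.
Together with the bass D, this spells Bb major in first inversion.

D, F, Bb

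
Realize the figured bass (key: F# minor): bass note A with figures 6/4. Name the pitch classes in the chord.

A, D, F#

A fourth above A in this key is D.
A sixth above A in this key is F#.
Together with the bass A, this spells D major in second inversion.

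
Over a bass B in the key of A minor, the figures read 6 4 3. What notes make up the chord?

B, D, E, G

A third above B in this key is D.
A fourth above B in this key is E.
A sixth above B in this key is G.
Together with the bass B, this spells E minor seventh in second inversion.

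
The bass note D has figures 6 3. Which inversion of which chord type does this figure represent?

triad, first inversion

Intervals of 6/3 above the bass form a triad; the bass is the third, so this is first inversion.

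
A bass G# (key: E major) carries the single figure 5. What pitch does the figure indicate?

D#

Counting 4 letter steps above G# lands on D; in E major, that letter is D#.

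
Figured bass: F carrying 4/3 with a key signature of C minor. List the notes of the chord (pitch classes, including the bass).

F, Ab, Bb, D

The written figures 4/3 are shorthand for 6/4/3: the 6 is implied.
A third above F in this key is Ab.
A fourth above F in this key is Bb.
A sixth above F in this key is D.
Together with the bass F, this spells Bb dominant seventh in second inversion.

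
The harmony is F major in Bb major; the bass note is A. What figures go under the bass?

A is the third of F major, so the chord is in first inversion.
A triad in first inversion is figured 6/3, conventionally abbreviated 6.

6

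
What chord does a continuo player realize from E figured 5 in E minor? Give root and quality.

E minor

The figures 5 indicate a triad in root position.
In root position the bass is the root, so the root is E.
The chord tones are E, G, B, giving E minor.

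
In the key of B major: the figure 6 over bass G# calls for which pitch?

E

Counting 5 letter steps above G# lands on E; in B major, that letter is E.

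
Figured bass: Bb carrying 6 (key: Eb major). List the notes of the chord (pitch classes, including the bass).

The written figures 6 are shorthand for 6/3: the 3 is implied.
A third above Bb in this key is D.
A sixth above Bb in this key is G.
Together with the bass Bb, this spells G minor in first inversion.

Bb, D, G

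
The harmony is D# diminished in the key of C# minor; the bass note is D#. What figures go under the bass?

D# is the root of D# diminished, so the chord is in root position.
A triad in root position is figured 5/3, conventionally abbreviated (no figures — root-position triad).

no figures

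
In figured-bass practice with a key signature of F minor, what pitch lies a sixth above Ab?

F

Counting 5 letter steps above Ab lands on F; in F minor, that letter is F.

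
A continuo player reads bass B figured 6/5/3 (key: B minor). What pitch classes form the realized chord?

A third above B in this key is D.
A fifth above B in this key is F#.
A sixth above B in this key is G.
Together with the bass B, this spells G major seventh in first inversion.

B, D, F#, G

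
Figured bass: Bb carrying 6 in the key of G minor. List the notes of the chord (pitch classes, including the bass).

The written figures 6 are shorthand for 6/3: the 3 is implied.
A third above Bb in this key is D.
A sixth above Bb in this key is G.
Together with the bass Bb, this spells G minor in first inversion.

Bb, D, G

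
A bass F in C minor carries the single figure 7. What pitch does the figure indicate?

Counting 6 letter steps above F lands on E; in C minor, that letter is Eb.

Eb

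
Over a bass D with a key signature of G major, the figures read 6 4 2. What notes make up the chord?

A second above D in this key is E.
A fourth above D in this key is G.
A sixth above D in this key is B.
Together with the bass D, this spells E minor seventh in third inversion.

D, E, G, B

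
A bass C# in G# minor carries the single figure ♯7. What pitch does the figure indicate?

Counting 6 letter steps above C# lands on B; in G# minor, that letter is B.
The #7 figure raises it a semitone, giving B#.

B#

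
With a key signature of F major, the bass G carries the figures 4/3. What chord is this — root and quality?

The figures 4/3 indicate a seventh chord in second inversion.
In second inversion the root lies a fourth above the bass: a fourth above G in F major is C.
The chord tones are G, Bb, C, E, giving C dominant seventh.

C dominant seventh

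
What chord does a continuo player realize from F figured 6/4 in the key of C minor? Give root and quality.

Bb major

The figures 6/4 indicate a triad in second inversion.
In second inversion the root lies a fourth above the bass: a fourth above F in C minor is Bb.
The chord tones are F, Bb, D, giving Bb major.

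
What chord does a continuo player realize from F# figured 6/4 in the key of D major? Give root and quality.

The figures 6/4 indicate a triad in second inversion.
In second inversion the root lies a fourth above the bass: a fourth above F# in D major is B.
The chord tones are F#, B, D, giving B minor.

B minor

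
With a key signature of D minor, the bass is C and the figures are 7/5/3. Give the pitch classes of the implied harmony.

A third above C in this key is E.
A fifth above C in this key is G.
A seventh above C in this key is Bb.
Together with the bass C, this spells C dominant seventh in root position.

C, E, G, Bb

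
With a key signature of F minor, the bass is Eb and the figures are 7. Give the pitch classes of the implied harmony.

The written figures 7 are shorthand for 7/5/3: the 5/3 are implied.
A third above Eb in this key is G.
A fifth above Eb in this key is Bb.
A seventh above Eb in this key is Db.
Together with the bass Eb, this spells Eb dominant seventh in root position.

Eb, G, Bb, Db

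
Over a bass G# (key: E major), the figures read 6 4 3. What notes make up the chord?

A third above G# in this key is B.
A fourth above G# in this key is C#.
A sixth above G# in this key is E.
Together with the bass G#, this spells C# minor seventh in second inversion.

G#, B, C#, E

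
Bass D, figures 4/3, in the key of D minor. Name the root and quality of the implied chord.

G minor seventh

The figures 4/3 indicate a seventh chord in second inversion.
In second inversion the root lies a fourth above the bass: a fourth above D in D minor is G.
The chord tones are D, F, G, Bb, giving G minor seventh.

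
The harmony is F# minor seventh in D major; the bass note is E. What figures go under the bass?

E is the seventh of F# minor seventh, so the chord is in third inversion.
A seventh chord in third inversion is figured 6/4/2, conventionally abbreviated 4/2.

4/2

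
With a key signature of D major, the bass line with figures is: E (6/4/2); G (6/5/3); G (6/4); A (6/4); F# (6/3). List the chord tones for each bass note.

E, F#, A, C# | G, B, D, E | G, C#, E | A, D, F# | F#, A, D

E (6/4/2): E, F#, A, C#.
G (6/5/3): G, B, D, E.
G (6/4): G, C#, E.
A (6/4): A, D, F#.
F# (6/3): F#, A, D.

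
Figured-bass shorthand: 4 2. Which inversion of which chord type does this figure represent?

seventh chord, third inversion

4 2 is shorthand for 6/4/2.
Intervals of 6/4/2 above the bass form a seventh chord; the bass is the seventh, so this is third inversion.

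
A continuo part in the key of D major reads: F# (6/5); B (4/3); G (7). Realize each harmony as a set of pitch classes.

F#, A, C#, D | B, D, E, G | G, B, D, F#

F# (6/5/3): F#, A, C#, D.
B (6/4/3): B, D, E, G.
G (7/5/3): G, B, D, F#.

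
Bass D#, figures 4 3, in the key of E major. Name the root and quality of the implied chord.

The figures 4 3 indicate a seventh chord in second inversion.
In second inversion the root lies a fourth above the bass: a fourth above D# in E major is G#.
The chord tones are D#, F#, G#, B, giving G# minor seventh.

G# minor seventh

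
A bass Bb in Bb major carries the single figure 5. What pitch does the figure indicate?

F

Counting 4 letter steps above Bb lands on F; in Bb major, that letter is F.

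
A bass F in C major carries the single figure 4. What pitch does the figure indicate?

B

Counting 3 letter steps above F lands on B; in C major, that letter is B.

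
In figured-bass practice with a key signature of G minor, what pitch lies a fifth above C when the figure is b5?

Counting 4 letter steps above C lands on G; in G minor, that letter is G.
The b5 figure lowers it a semitone, giving Gb.

Gb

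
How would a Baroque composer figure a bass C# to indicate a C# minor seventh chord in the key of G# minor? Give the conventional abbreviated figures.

C# is the root of C# minor seventh, so the chord is in root position.
A seventh chord in root position is figured 7/5/3, conventionally abbreviated 7.

7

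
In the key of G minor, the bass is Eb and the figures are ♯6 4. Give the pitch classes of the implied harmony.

Eb, A, C#

A fourth above Eb in this key is A.
A sixth above Eb in this key is C, raised to C# by the sharp.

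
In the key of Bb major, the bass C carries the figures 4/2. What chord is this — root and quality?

The figures 4/2 indicate a seventh chord in third inversion.
In third inversion the root lies a second above the bass: a second above C in Bb major is D.
The chord tones are C, D, F, A, giving D minor seventh.

D minor seventh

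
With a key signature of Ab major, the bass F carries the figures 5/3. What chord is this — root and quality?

F minor

The figures 5/3 indicate a triad in root position.
In root position the bass is the root, so the root is F.
The chord tones are F, Ab, C, giving F minor.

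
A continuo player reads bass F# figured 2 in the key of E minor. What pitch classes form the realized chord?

The written figures 2 are shorthand for 6/4/2: the 6/4 are implied.
A second above F# in this key is G.
A fourth above F# in this key is B.
A sixth above F# in this key is D.
Together with the bass F#, this spells G major seventh in third inversion.

F#, G, B, D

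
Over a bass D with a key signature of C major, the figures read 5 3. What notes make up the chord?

D, F, A

A third above D in this key is F.
A fifth above D in this key is A.
Together with the bass D, this spells D minor in root position.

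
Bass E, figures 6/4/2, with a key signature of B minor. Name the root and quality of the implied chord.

The figures 6/4/2 indicate a seventh chord in third inversion.
In third inversion the root lies a second above the bass: a second above E in B minor is F#.
The chord tones are E, F#, A, C#, giving F# minor seventh.

F# minor seventh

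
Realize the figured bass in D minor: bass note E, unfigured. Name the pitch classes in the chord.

An unfigured bass implies 5/3.
A third above E in this key is G.
A fifth above E in this key is Bb.
Together with the bass E, this spells E diminished in root position.

E, G, Bb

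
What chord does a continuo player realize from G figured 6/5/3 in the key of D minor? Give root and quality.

The figures 6/5/3 indicate a seventh chord in first inversion.
In first inversion the root lies a sixth above the bass: a sixth above G in D minor is E.
The chord tones are G, Bb, D, E, giving E half-diminished seventh.

E half-diminished seventh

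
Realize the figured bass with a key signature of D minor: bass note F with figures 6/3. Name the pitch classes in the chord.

A third above F in this key is A.
A sixth above F in this key is D.
Together with the bass F, this spells D minor in first inversion.

F, A, D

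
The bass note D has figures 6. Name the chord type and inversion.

6 is shorthand for 6/3.
Intervals of 6/3 above the bass form a triad; the bass is the third, so this is first inversion.

triad, first inversion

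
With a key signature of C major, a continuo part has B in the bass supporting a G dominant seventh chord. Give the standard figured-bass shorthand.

6/5

B is the third of G dominant seventh, so the chord is in first inversion.
A seventh chord in first inversion is figured 6/5/3, conventionally abbreviated 6/5.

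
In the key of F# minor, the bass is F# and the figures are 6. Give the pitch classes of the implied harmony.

The written figures 6 are shorthand for 6/3: the 3 is implied.
A third above F# in this key is A.
A sixth above F# in this key is D.
Together with the bass F#, this spells D major in first inversion.

F#, A, D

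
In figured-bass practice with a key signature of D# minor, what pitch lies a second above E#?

Counting 1 letter step above E# lands on F; in D# minor, that letter is F#.

F#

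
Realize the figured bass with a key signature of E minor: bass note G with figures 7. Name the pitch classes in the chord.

The written figures 7 are shorthand for 7/5/3: the 5/3 are implied.
A third above G in this key is B.
A fifth above G in this key is D.
A seventh above G in this key is F#.
Together with the bass G, this spells G major seventh in root position.

G, B, D, F#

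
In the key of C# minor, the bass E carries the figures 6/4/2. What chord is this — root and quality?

F# minor seventh

The figures 6/4/2 indicate a seventh chord in third inversion.
In third inversion the root lies a second above the bass: a second above E in C# minor is F#.
The chord tones are E, F#, A, C#, giving F# minor seventh.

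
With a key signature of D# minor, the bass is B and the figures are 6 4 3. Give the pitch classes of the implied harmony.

B, D#, E#, G#

A third above B in this key is D#.
A fourth above B in this key is E#.
A sixth above B in this key is G#.
Together with the bass B, this spells E# half-diminished seventh in second inversion.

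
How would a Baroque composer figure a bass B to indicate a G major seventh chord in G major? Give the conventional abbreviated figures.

6/5

B is the third of G major seventh, so the chord is in first inversion.
A seventh chord in first inversion is figured 6/5/3, conventionally abbreviated 6/5.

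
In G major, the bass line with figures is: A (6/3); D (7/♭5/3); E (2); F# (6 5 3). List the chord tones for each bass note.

A (6/3): A, C, F#.
D (7/b5/3): D, F#, Ab, C.
E (6/4/2): E, F#, A, C.
F# (6/5/3): F#, A, C, D.

A, C, F# | D, F#, Ab, C | E, F#, A, C | F#, A, C, D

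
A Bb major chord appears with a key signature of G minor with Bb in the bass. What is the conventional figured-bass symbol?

Bb is the root of Bb major, so the chord is in root position.
A triad in root position is figured 5/3, conventionally abbreviated (no figures — root-position triad).

no figures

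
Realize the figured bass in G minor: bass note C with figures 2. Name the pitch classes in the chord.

C, D, F, A

The written figures 2 are shorthand for 6/4/2: the 6/4 are implied.
A second above C in this key is D.
A fourth above C in this key is F.
A sixth above C in this key is A.
Together with the bass C, this spells D minor seventh in third inversion.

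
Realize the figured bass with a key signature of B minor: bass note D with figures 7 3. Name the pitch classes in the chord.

D, F#, A, C#

The written figures 7 3 are shorthand for 7/5/3: the 5 is implied.
A third above D in this key is F#.
A fifth above D in this key is A.
A seventh above D in this key is C#.
Together with the bass D, this spells D major seventh in root position.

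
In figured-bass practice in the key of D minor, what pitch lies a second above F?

G

Counting 1 letter step above F lands on G; in D minor, that letter is G.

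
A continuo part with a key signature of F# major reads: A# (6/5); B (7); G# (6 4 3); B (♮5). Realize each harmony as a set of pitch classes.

A# (6/5/3): A#, C#, E#, F#.
B (7/5/3): B, D#, F#, A#.
G# (6/4/3): G#, B, C#, E#.
B (♮5/3): B, D#, F.

A#, C#, E#, F# | B, D#, F#, A# | G#, B, C#, E# | B, D#, F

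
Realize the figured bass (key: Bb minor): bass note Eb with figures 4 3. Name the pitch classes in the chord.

The written figures 4 3 are shorthand for 6/4/3: the 6 is implied.
A third above Eb in this key is Gb.
A fourth above Eb in this key is Ab.
A sixth above Eb in this key is C.
Together with the bass Eb, this spells Ab dominant seventh in second inversion.

Eb, Gb, Ab, C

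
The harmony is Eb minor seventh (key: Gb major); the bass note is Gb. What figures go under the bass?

Gb is the third of Eb minor seventh, so the chord is in first inversion.
A seventh chord in first inversion is figured 6/5/3, conventionally abbreviated 6/5.

6/5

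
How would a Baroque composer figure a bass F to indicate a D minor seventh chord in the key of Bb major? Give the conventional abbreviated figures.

F is the third of D minor seventh, so the chord is in first inversion.
A seventh chord in first inversion is figured 6/5/3, conventionally abbreviated 6/5.

6/5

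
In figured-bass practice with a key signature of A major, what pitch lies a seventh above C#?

B

Counting 6 letter steps above C# lands on B; in A major, that letter is B.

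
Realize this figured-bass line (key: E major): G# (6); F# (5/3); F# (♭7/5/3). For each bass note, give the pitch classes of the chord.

G# (6/3): G#, B, E.
F# (5/3): F#, A, C#.
F# (b7/5/3): F#, A, C#, Eb.

G#, B, E | F#, A, C# | F#, A, C#, Eb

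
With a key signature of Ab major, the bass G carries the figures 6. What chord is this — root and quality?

The figures 6 indicate a triad in first inversion.
In first inversion the root lies a sixth above the bass: a sixth above G in Ab major is Eb.
The chord tones are G, Bb, Eb, giving Eb major.

Eb major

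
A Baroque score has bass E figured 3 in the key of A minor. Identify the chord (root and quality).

The figures 3 indicate a triad in root position.
In root position the bass is the root, so the root is E.
The chord tones are E, G, B, giving E minor.

E minor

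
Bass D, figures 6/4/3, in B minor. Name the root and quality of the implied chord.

The figures 6/4/3 indicate a seventh chord in second inversion.
In second inversion the root lies a fourth above the bass: a fourth above D in B minor is G.
The chord tones are D, F#, G, B, giving G major seventh.

G major seventh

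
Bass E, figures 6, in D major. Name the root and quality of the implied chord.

The figures 6 indicate a triad in first inversion.
In first inversion the root lies a sixth above the bass: a sixth above E in D major is C#.
The chord tones are E, G, C#, giving C# diminished.

C# diminished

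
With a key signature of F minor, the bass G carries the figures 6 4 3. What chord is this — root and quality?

The figures 6 4 3 indicate a seventh chord in second inversion.
In second inversion the root lies a fourth above the bass: a fourth above G in F minor is C.
The chord tones are G, Bb, C, Eb, giving C minor seventh.

C minor seventh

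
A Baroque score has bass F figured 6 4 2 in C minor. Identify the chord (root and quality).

G minor seventh

The figures 6 4 2 indicate a seventh chord in third inversion.
In third inversion the root lies a second above the bass: a second above F in C minor is G.
The chord tones are F, G, Bb, D, giving G minor seventh.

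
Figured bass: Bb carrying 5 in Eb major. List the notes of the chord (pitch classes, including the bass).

The written figures 5 are shorthand for 5/3: the 3 is implied.
A third above Bb in this key is D.
A fifth above Bb in this key is F.
Together with the bass Bb, this spells Bb major in root position.

Bb, D, F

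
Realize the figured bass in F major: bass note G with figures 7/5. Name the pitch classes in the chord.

The written figures 7/5 are shorthand for 7/5/3: the 3 is implied.
A third above G in this key is Bb.
A fifth above G in this key is D.
A seventh above G in this key is F.
Together with the bass G, this spells G minor seventh in root position.

G, Bb, D, F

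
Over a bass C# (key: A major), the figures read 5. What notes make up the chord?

The written figures 5 are shorthand for 5/3: the 3 is implied.
A third above C# in this key is E.
A fifth above C# in this key is G#.
Together with the bass C#, this spells C# minor in root position.

C#, E, G#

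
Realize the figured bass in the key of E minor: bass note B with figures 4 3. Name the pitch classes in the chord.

B, D, E, G

The written figures 4 3 are shorthand for 6/4/3: the 6 is implied.
A third above B in this key is D.
A fourth above B in this key is E.
A sixth above B in this key is G.
Together with the bass B, this spells E minor seventh in second inversion.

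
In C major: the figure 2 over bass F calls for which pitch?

Counting 1 letter step above F lands on G; in C major, that letter is G.

G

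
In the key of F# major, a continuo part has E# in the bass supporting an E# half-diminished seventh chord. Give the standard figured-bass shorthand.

7

E# is the root of E# half-diminished seventh, so the chord is in root position.
A seventh chord in root position is figured 7/5/3, conventionally abbreviated 7.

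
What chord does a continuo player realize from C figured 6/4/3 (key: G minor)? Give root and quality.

The figures 6/4/3 indicate a seventh chord in second inversion.
In second inversion the root lies a fourth above the bass: a fourth above C in G minor is F.
The chord tones are C, Eb, F, A, giving F dominant seventh.

F dominant seventh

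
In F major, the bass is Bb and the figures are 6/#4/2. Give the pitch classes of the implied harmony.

A second above Bb in this key is C.
A fourth above Bb in this key is E, raised to E# by the sharp.
A sixth above Bb in this key is G.

Bb, C, E#, G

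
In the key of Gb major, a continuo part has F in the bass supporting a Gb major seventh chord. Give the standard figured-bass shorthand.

4/2

F is the seventh of Gb major seventh, so the chord is in third inversion.
A seventh chord in third inversion is figured 6/4/2, conventionally abbreviated 4/2.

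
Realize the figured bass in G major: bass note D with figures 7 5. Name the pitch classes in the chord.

D, F#, A, C

The written figures 7 5 are shorthand for 7/5/3: the 3 is implied.
A third above D in this key is F#.
A fifth above D in this key is A.
A seventh above D in this key is C.
Together with the bass D, this spells D dominant seventh in root position.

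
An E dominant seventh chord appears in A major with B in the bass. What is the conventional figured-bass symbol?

4/3

B is the fifth of E dominant seventh, so the chord is in second inversion.
A seventh chord in second inversion is figured 6/4/3, conventionally abbreviated 4/3.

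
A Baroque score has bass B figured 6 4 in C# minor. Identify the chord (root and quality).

The figures 6 4 indicate a triad in second inversion.
In second inversion the root lies a fourth above the bass: a fourth above B in C# minor is E.
The chord tones are B, E, G#, giving E major.

E major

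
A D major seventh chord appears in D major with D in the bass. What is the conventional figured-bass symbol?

7

D is the root of D major seventh, so the chord is in root position.
A seventh chord in root position is figured 7/5/3, conventionally abbreviated 7.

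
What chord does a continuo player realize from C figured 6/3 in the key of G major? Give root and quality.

A minor

The figures 6/3 indicate a triad in first inversion.
In first inversion the root lies a sixth above the bass: a sixth above C in G major is A.
The chord tones are C, E, A, giving A minor.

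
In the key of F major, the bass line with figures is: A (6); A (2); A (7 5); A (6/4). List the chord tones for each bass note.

A (6/3): A, C, F.
A (6/4/2): A, Bb, D, F.
A (7/5/3): A, C, E, G.
A (6/4): A, D, F.

A, C, F | A, Bb, D, F | A, C, E, G | A, D, F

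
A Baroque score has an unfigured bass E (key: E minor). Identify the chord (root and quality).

E minor

An unfigured bass indicates a triad in root position.
In root position the bass is the root, so the root is E.
The chord tones are E, G, B, giving E minor.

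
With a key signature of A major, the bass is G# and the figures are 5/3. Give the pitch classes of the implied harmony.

G#, B, D

A third above G# in this key is B.
A fifth above G# in this key is D.
Together with the bass G#, this spells G# diminished in root position.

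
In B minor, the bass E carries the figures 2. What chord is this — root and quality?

The figures 2 indicate a seventh chord in third inversion.
In third inversion the root lies a second above the bass: a second above E in B minor is F#.
The chord tones are E, F#, A, C#, giving F# minor seventh.

F# minor seventh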